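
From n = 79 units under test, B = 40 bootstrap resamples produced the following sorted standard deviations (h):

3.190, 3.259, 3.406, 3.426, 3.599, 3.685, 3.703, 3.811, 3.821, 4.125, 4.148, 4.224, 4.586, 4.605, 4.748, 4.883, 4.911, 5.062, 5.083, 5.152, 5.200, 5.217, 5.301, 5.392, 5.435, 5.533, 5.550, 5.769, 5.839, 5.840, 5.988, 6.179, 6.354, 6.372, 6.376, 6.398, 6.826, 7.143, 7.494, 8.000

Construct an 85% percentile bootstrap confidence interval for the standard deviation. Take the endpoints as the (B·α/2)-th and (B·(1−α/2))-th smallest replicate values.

(3.406, 6.826)

α = 0.15; lower rank = 40 × 0.075 = 3; upper rank = 40 × 0.925 = 37.
The 3rd smallest replicate is 3.406; the 37th is 6.826.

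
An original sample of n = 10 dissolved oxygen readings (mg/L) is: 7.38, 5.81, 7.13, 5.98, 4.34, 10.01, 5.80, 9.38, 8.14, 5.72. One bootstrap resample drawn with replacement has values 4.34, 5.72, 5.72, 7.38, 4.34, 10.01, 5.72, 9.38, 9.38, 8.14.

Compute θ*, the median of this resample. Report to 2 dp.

θ* = 6.55

Sorted: 4.34, 4.34, 5.72, 5.72, 5.72, 7.38, 8.14, 9.38, 9.38, 10.01
Median = average of the two middle values = 6.55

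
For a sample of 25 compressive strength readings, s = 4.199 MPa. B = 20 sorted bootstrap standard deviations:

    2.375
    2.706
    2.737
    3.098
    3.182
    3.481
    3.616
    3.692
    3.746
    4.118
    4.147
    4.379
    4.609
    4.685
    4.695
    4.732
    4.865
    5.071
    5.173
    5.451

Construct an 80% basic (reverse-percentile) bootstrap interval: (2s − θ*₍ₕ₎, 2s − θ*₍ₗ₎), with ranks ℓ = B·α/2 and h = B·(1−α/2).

(3.327, 5.692)

Percentile endpoints at ranks 2 and 18: θ*₍2₎ = 2.706, θ*₍18₎ = 5.071.
Basic interval reflects these around s:
  lower = 2 × 4.199 − 5.071 = 3.327
  upper = 2 × 4.199 − 2.706 = 5.692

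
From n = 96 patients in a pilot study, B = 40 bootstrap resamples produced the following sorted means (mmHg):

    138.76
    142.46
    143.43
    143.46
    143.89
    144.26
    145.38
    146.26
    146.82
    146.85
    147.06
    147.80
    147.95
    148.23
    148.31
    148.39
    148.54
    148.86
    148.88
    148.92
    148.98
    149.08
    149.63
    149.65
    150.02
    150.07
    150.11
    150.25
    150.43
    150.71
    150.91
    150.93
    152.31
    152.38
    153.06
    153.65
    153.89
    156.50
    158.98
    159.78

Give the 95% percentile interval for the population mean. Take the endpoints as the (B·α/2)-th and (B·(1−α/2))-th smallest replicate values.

(138.76, 158.98)

α = 0.05; lower rank = 40 × 0.025 = 1; upper rank = 40 × 0.975 = 39.
The 1st smallest replicate is 138.76; the 39th is 158.98.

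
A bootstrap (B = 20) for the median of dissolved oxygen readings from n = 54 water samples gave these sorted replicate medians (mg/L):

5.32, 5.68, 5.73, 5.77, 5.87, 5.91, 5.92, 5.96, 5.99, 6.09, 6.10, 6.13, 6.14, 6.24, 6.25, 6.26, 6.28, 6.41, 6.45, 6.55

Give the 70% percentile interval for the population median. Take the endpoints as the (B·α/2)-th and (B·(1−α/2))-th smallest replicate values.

(5.73, 6.28)

α = 0.30; lower rank = 20 × 0.150 = 3; upper rank = 20 × 0.850 = 17.
The 3rd smallest replicate is 5.73; the 17th is 6.28.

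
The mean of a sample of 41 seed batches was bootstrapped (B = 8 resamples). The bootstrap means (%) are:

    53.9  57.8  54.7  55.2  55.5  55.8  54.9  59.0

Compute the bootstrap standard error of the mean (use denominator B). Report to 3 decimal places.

SE* = 1.593

Bootstrap SE is the standard deviation of the 8 replicate means.
Mean of replicates: (53.9 + 57.8 + 54.7 + 55.2 + 55.5 + 55.8 + 54.9 + 59.0) / 8 = 446.8000 / 8 = 55.8500
Sum of squared deviations: (−1.9500)² + (+1.9500)² + (−1.1500)² + (−0.6500)² + (−0.3500)² + (−0.0500)² + (−0.9500)² + (+3.1500)² = 20.3000
Variance = 20.3000 / 8 = 2.5375
SE* = √2.5375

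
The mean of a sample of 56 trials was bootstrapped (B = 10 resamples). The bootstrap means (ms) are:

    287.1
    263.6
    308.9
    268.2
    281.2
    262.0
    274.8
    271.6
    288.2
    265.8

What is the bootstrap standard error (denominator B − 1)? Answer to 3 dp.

SE* = 14.545

Bootstrap SE is the standard deviation of the 10 replicate means.
Mean of replicates: (287.1 + 263.6 + 308.9 + 268.2 + 281.2 + 262.0 + 274.8 + 271.6 + 288.2 + 265.8) / 10 = 2771.4000 / 10 = 277.1400
Sum of squared deviations: (+9.9600)² + (−13.5400)² + (+31.7600)² + (−8.9400)² + (+4.0600)² + (−15.1400)² + (−2.3400)² + (−5.5400)² + (+11.0600)² + (−11.3400)² = 1903.9440
Variance = 1903.9440 / 9 = 211.5493
SE* = √211.5493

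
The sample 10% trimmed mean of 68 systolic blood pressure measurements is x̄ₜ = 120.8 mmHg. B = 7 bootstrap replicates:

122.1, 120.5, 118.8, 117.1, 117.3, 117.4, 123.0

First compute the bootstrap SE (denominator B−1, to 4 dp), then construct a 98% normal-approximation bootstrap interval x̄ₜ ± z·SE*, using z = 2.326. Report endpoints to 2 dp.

Mean of replicates = 119.4571; sum of squared deviations = 35.4971; SE* = √(35.4971/6) = 2.4323
Margin = 2.326 × 2.4323 = 5.658
Interval: 120.8 ± 5.658

(115.14, 126.46)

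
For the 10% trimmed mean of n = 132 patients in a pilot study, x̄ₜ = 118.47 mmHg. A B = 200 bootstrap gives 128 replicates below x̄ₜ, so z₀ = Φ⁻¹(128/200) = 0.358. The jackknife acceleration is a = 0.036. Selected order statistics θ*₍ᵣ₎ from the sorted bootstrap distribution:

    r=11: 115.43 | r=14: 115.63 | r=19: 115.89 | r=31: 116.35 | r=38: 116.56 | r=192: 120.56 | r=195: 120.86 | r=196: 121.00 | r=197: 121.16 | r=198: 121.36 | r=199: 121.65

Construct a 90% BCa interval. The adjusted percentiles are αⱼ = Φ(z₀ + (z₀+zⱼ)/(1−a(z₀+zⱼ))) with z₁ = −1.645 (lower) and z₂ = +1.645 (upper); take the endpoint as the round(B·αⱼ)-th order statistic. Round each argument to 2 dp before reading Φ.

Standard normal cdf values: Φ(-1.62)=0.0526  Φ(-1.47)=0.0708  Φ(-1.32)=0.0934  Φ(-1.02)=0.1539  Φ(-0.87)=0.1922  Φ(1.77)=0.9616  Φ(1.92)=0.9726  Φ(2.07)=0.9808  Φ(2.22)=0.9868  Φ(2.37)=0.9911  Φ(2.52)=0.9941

(116.56, 121.65)

Lower: z₀ + z₁ = 0.358 + (-1.645) = -1.287; 1 − a(z₀+z₁) = 1 − (0.036)(-1.287) = 1.0463; argument = 0.358 + (-1.287)/1.0463 = -0.8720 → -0.87.
α₁ = Φ(-0.87) = 0.1922; rank = round(200 × 0.1922) = 38; θ*₍38₎ = 116.56.
Upper: z₀ + z₂ = 2.003; 1 − a(z₀+z₂) = 0.9279; argument = 2.5167 → 2.52; α₂ = 0.9941; rank = 199; θ*₍199₎ = 121.65.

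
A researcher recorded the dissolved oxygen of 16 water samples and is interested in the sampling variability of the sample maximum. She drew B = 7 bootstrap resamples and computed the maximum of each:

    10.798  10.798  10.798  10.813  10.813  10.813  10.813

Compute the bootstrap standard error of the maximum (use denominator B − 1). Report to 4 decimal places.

Bootstrap SE is the standard deviation of the 7 replicate maximums.
Mean of replicates: (10.798 + 10.798 + 10.798 + 10.813 + 10.813 + 10.813 + 10.813) / 7 = 75.646000 / 7 = 10.806571
Sum of squared deviations: (−0.008571)² + (−0.008571)² + (−0.008571)² + (+0.006429)² + (+0.006429)² + (+0.006429)² + (+0.006429)² = 0.000386
Variance = 0.000386 / 6 = 0.000064
SE* = √0.000064

SE* = 0.0080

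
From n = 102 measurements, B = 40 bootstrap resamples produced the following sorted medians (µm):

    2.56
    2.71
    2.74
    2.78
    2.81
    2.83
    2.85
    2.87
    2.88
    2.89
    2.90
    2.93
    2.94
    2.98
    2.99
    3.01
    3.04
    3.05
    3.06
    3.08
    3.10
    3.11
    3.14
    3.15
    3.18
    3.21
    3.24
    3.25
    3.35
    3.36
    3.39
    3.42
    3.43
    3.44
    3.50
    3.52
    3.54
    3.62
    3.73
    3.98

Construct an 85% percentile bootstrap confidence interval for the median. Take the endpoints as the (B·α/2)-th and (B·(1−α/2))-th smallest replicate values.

(2.74, 3.54)

α = 0.15; lower rank = 40 × 0.075 = 3; upper rank = 40 × 0.925 = 37.
The 3rd smallest replicate is 2.74; the 37th is 3.54.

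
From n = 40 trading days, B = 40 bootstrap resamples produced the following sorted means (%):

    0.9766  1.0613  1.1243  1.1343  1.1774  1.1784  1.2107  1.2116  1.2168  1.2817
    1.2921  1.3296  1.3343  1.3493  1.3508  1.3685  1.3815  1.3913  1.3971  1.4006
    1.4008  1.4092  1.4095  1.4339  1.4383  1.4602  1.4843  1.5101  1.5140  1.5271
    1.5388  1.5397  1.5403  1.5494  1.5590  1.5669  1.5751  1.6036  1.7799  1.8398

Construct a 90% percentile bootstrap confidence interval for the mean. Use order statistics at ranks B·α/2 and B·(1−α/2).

(1.0613, 1.6036)

α = 0.10; lower rank = 40 × 0.050 = 2; upper rank = 40 × 0.950 = 38.
The 2nd smallest replicate is 1.0613; the 38th is 1.6036.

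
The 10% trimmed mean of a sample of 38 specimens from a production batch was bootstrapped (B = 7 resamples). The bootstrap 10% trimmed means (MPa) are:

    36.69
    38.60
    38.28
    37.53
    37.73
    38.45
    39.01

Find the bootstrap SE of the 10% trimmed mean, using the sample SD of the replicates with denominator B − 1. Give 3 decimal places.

SE* = 0.781

Bootstrap SE is the standard deviation of the 7 replicate 10% trimmed means.
Mean of replicates: (36.69 + 38.60 + 38.28 + 37.53 + 37.73 + 38.45 + 39.01) / 7 = 266.2900 / 7 = 38.0414
Sum of squared deviations: (−1.3514)² + (+0.5586)² + (+0.2386)² + (−0.5114)² + (−0.3114)² + (+0.4086)² + (+0.9686)² = 3.6589
Variance = 3.6589 / 6 = 0.6098
SE* = √0.6098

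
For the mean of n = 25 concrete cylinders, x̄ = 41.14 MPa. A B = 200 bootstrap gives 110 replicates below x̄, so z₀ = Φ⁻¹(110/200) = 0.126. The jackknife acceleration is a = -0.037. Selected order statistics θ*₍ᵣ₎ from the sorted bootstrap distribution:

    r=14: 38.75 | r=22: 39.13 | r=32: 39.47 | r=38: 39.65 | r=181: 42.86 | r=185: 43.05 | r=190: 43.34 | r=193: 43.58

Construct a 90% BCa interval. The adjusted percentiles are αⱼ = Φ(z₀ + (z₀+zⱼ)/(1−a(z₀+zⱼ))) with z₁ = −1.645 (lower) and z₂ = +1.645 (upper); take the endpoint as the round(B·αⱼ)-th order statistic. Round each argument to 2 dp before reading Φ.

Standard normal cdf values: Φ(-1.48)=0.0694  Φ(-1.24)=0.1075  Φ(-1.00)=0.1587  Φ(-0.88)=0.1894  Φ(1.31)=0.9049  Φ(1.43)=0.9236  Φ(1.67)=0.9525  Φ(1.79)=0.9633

(38.75, 43.58)

Lower: z₀ + z₁ = 0.126 + (-1.645) = -1.519; 1 − a(z₀+z₁) = 1 − (-0.037)(-1.519) = 0.9438; argument = 0.126 + (-1.519)/0.9438 = -1.4835 → -1.48.
α₁ = Φ(-1.48) = 0.0694; rank = round(200 × 0.0694) = 14; θ*₍14₎ = 38.75.
Upper: z₀ + z₂ = 1.771; 1 − a(z₀+z₂) = 1.0655; argument = 1.7881 → 1.79; α₂ = 0.9633; rank = 193; θ*₍193₎ = 43.58.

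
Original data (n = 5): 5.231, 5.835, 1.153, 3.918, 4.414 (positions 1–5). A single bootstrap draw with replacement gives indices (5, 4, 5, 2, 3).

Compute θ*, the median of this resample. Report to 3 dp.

Resample values: 4.414, 3.918, 4.414, 5.835, 1.153.
Sorted: 1.153, 3.918, 4.414, 4.414, 5.835
Median = middle value = 4.414

θ* = 4.414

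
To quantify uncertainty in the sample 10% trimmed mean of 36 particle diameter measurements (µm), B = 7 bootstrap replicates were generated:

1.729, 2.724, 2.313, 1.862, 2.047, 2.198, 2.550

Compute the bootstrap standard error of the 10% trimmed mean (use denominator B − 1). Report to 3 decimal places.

SE* = 0.358

Bootstrap SE is the standard deviation of the 7 replicate 10% trimmed means.
Mean of replicates: (1.729 + 2.724 + 2.313 + 1.862 + 2.047 + 2.198 + 2.550) / 7 = 15.4230 / 7 = 2.2033
Sum of squared deviations: (−0.4743)² + (+0.5207)² + (+0.1097)² + (−0.3413)² + (−0.1563)² + (−0.0053)² + (+0.3467)² = 0.7693
Variance = 0.7693 / 6 = 0.1282
SE* = √0.1282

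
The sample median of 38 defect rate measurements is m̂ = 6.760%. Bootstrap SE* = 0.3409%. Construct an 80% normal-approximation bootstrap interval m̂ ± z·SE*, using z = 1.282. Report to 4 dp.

Margin = 1.282 × 0.3409 = 0.43703
Interval: 6.760 ± 0.43703

(6.3230, 7.1970)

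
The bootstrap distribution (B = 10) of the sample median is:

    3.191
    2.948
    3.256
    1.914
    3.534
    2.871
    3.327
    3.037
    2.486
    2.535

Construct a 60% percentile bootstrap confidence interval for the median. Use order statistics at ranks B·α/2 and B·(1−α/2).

Sorted replicates: 1.914, 2.486, 2.535, 2.871, 2.948, 3.037, 3.191, 3.256, 3.327, 3.534
α = 0.40; lower rank = 10 × 0.200 = 2; upper rank = 10 × 0.800 = 8.
The 2nd smallest replicate is 2.486; the 8th is 3.256.

(2.486, 3.256)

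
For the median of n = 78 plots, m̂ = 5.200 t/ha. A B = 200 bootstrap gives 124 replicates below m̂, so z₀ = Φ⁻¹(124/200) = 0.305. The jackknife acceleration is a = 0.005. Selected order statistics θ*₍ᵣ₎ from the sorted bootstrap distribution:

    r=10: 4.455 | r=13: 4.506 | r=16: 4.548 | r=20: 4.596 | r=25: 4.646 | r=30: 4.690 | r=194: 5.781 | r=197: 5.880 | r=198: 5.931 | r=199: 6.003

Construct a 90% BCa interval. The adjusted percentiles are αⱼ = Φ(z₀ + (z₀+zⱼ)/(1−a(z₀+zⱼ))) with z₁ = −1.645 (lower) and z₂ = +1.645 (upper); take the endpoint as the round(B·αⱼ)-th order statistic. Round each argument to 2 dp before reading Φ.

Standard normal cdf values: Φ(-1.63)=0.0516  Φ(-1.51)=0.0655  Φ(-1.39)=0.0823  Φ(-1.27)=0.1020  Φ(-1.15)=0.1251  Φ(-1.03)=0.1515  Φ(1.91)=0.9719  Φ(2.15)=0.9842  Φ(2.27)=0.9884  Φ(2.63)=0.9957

Lower: z₀ + z₁ = 0.305 + (-1.645) = -1.340; 1 − a(z₀+z₁) = 1 − (0.005)(-1.340) = 1.0067; argument = 0.305 + (-1.340)/1.0067 = -1.0261 → -1.03.
α₁ = Φ(-1.03) = 0.1515; rank = round(200 × 0.1515) = 30; θ*₍30₎ = 4.690.
Upper: z₀ + z₂ = 1.950; 1 − a(z₀+z₂) = 0.9902; argument = 2.2742 → 2.27; α₂ = 0.9884; rank = 198; θ*₍198₎ = 5.931.

(4.690, 5.931)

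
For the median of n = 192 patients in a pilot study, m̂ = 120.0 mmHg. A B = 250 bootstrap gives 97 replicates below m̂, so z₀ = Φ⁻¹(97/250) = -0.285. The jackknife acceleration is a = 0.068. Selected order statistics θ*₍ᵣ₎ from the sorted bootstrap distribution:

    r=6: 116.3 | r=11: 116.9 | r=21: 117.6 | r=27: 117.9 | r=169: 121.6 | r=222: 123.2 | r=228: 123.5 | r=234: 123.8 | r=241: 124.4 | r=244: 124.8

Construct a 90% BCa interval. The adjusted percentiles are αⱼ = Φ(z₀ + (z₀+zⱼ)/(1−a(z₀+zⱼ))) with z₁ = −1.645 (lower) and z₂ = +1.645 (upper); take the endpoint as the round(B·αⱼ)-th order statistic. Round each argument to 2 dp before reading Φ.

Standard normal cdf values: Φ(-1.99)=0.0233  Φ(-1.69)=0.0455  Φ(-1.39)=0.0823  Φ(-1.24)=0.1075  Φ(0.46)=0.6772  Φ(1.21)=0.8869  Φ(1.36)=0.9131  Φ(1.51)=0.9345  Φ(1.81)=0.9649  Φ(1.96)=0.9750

(116.3, 123.2)

Lower: z₀ + z₁ = -0.285 + (-1.645) = -1.930; 1 − a(z₀+z₁) = 1 − (0.068)(-1.930) = 1.1312; argument = -0.285 + (-1.930)/1.1312 = -1.9911 → -1.99.
α₁ = Φ(-1.99) = 0.0233; rank = round(250 × 0.0233) = 6; θ*₍6₎ = 116.3.
Upper: z₀ + z₂ = 1.360; 1 − a(z₀+z₂) = 0.9075; argument = 1.2136 → 1.21; α₂ = 0.8869; rank = 222; θ*₍222₎ = 123.2.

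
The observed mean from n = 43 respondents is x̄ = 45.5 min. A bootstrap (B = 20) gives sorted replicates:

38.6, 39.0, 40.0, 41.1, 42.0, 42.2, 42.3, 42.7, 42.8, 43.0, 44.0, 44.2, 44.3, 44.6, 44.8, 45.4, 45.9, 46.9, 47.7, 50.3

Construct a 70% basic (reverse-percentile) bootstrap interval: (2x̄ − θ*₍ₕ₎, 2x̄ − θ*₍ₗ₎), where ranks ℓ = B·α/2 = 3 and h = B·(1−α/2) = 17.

Percentile endpoints at ranks 3 and 17: θ*₍3₎ = 40.0, θ*₍17₎ = 45.9.
Basic interval reflects these around x̄:
  lower = 2 × 45.5 − 45.9 = 45.1
  upper = 2 × 45.5 − 40.0 = 51.0

(45.1, 51.0)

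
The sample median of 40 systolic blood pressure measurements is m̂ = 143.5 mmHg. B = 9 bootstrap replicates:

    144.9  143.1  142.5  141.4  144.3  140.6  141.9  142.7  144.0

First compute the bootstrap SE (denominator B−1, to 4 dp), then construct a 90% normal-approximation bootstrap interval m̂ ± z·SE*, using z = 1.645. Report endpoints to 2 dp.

Mean of replicates = 142.8222; sum of squared deviations = 15.8956; SE* = √(15.8956/8) = 1.4096
Margin = 1.645 × 1.4096 = 2.319
Interval: 143.5 ± 2.319

(141.18, 145.82)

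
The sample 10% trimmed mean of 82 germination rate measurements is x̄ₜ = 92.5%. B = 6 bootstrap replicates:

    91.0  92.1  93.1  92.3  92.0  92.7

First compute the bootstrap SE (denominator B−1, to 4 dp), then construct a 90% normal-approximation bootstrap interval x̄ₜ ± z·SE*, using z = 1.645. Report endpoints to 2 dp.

(91.32, 93.68)

Mean of replicates = 92.2000; sum of squared deviations = 2.5600; SE* = √(2.5600/5) = 0.7155
Margin = 1.645 × 0.7155 = 1.177
Interval: 92.5 ± 1.177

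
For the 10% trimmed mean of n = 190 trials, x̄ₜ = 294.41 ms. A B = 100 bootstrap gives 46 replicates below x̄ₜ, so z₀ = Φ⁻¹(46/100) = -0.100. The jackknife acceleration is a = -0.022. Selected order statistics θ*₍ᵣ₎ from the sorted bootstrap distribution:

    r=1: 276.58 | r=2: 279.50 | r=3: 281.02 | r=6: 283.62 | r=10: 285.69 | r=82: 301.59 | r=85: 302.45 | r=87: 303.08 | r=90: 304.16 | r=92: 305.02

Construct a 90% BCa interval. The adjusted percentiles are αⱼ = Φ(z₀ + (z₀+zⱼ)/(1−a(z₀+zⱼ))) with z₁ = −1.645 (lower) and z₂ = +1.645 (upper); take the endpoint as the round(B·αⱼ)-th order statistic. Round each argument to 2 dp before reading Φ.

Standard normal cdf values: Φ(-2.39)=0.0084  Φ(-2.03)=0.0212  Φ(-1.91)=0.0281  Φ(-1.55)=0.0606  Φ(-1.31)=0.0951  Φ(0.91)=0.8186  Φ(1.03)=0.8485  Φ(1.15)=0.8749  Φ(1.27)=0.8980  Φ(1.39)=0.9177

(281.02, 305.02)

Lower: z₀ + z₁ = -0.100 + (-1.645) = -1.745; 1 − a(z₀+z₁) = 1 − (-0.022)(-1.745) = 0.9616; argument = -0.100 + (-1.745)/0.9616 = -1.9147 → -1.91.
α₁ = Φ(-1.91) = 0.0281; rank = round(100 × 0.0281) = 3; θ*₍3₎ = 281.02.
Upper: z₀ + z₂ = 1.545; 1 − a(z₀+z₂) = 1.0340; argument = 1.3942 → 1.39; α₂ = 0.9177; rank = 92; θ*₍92₎ = 305.02.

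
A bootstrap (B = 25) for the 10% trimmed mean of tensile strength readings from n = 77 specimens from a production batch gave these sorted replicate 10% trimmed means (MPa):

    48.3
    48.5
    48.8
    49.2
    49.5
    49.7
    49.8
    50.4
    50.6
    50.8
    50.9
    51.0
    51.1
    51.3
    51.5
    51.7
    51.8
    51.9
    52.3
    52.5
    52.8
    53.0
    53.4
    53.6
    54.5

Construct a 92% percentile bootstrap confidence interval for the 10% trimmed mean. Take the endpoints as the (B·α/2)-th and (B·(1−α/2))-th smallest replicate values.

α = 0.08; lower rank = 25 × 0.040 = 1; upper rank = 25 × 0.960 = 24.
The 1st smallest replicate is 48.3; the 24th is 53.6.

(48.3, 53.6)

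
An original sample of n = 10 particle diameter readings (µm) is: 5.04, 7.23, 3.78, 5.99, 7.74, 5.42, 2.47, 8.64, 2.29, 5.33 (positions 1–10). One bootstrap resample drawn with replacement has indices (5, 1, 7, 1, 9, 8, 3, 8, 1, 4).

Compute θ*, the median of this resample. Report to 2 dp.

θ* = 5.04

Resample values: 7.74, 5.04, 2.47, 5.04, 2.29, 8.64, 3.78, 8.64, 5.04, 5.99.
Sorted: 2.29, 2.47, 3.78, 5.04, 5.04, 5.04, 5.99, 7.74, 8.64, 8.64
Median = average of the two middle values = 5.04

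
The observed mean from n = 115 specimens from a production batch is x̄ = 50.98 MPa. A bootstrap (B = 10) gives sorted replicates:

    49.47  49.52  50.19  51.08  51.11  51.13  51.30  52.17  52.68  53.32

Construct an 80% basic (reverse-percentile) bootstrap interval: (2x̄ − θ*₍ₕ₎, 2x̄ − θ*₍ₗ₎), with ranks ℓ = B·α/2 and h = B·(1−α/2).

(49.28, 52.49)

Percentile endpoints at ranks 1 and 9: θ*₍1₎ = 49.47, θ*₍9₎ = 52.68.
Basic interval reflects these around x̄:
  lower = 2 × 50.98 − 52.68 = 49.28
  upper = 2 × 50.98 − 49.47 = 52.49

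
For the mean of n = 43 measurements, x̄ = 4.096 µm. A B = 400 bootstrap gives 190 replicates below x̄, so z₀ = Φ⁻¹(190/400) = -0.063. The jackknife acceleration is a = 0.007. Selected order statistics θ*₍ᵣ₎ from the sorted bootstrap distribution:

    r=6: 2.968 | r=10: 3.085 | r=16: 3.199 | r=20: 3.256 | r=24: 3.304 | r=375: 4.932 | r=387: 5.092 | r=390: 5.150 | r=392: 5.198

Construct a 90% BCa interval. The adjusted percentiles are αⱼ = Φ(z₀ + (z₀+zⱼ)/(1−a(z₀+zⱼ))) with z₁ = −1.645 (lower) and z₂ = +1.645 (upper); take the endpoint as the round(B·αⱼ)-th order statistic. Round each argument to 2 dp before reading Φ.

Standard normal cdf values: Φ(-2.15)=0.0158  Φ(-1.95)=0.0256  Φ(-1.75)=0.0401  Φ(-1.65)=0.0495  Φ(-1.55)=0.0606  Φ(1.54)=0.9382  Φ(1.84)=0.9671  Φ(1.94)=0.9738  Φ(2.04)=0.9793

(3.199, 4.932)

Lower: z₀ + z₁ = -0.063 + (-1.645) = -1.708; 1 − a(z₀+z₁) = 1 − (0.007)(-1.708) = 1.0120; argument = -0.063 + (-1.708)/1.0120 = -1.7508 → -1.75.
α₁ = Φ(-1.75) = 0.0401; rank = round(400 × 0.0401) = 16; θ*₍16₎ = 3.199.
Upper: z₀ + z₂ = 1.582; 1 − a(z₀+z₂) = 0.9889; argument = 1.5367 → 1.54; α₂ = 0.9382; rank = 375; θ*₍375₎ = 4.932.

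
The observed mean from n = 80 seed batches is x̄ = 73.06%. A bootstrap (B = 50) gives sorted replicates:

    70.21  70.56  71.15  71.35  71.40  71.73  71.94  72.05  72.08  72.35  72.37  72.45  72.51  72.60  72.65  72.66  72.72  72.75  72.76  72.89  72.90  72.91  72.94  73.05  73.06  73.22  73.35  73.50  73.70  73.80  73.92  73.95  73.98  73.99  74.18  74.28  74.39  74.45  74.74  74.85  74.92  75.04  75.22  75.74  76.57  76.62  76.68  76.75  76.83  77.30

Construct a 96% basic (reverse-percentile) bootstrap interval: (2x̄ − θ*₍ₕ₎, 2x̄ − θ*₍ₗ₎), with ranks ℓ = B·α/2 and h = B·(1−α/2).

(69.29, 75.91)

Percentile endpoints at ranks 1 and 49: θ*₍1₎ = 70.21, θ*₍49₎ = 76.83.
Basic interval reflects these around x̄:
  lower = 2 × 73.06 − 76.83 = 69.29
  upper = 2 × 73.06 − 70.21 = 75.91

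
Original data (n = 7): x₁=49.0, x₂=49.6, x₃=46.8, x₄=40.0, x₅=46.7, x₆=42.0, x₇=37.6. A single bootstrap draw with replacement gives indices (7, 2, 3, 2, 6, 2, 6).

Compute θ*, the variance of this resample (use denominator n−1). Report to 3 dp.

θ* = 23.131

Resample values: 37.6, 49.6, 46.8, 49.6, 42.0, 49.6, 42.0.
Mean = 45.3143; sum of squared deviations = 138.7886
s² = 138.7886 / 6 = 23.1314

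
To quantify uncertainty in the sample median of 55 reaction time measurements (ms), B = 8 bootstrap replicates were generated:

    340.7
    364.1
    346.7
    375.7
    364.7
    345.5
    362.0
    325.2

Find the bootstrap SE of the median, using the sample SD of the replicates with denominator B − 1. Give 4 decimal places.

SE* = 16.3725

Bootstrap SE is the standard deviation of the 8 replicate medians.
Mean of replicates: (340.7 + 364.1 + 346.7 + 375.7 + 364.7 + 345.5 + 362.0 + 325.2) / 8 = 2824.60000 / 8 = 353.07500
Sum of squared deviations: (−12.37500)² + (+11.02500)² + (−6.37500)² + (+22.62500)² + (+11.62500)² + (−7.57500)² + (+8.92500)² + (−27.87500)² = 1876.41500
Variance = 1876.41500 / 7 = 268.05929
SE* = √268.05929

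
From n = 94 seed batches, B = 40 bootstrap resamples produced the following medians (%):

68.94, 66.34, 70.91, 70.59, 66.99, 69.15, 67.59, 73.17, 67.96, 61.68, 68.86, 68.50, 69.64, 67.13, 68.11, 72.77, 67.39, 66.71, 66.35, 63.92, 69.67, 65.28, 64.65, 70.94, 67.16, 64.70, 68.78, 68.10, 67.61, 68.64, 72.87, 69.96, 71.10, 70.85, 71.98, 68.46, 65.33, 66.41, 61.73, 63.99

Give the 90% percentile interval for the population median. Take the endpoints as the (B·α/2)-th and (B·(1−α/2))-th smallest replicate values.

(61.73, 72.77)

Sorted replicates: 61.68, 61.73, 63.92, 63.99, 64.65, 64.70, 65.28, 65.33, 66.34, 66.35, 66.41, 66.71, 66.99, 67.13, 67.16, 67.39, 67.59, 67.61, 67.96, 68.10, 68.11, 68.46, 68.50, 68.64, 68.78, 68.86, 68.94, 69.15, 69.64, 69.67, 69.96, 70.59, 70.85, 70.91, 70.94, 71.10, 71.98, 72.77, 72.87, 73.17
α = 0.10; lower rank = 40 × 0.050 = 2; upper rank = 40 × 0.950 = 38.
The 2nd smallest replicate is 61.73; the 38th is 72.77.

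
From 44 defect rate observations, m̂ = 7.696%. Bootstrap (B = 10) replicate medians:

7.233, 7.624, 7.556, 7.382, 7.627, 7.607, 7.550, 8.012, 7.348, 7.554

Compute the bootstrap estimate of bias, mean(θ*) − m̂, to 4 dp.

bias = −0.1467

mean(θ*) = (7.233 + 7.624 + 7.556 + 7.382 + 7.627 + 7.607 + 7.550 + 8.012 + 7.348 + 7.554) / 10 = 7.54930
bias = 7.54930 − 7.696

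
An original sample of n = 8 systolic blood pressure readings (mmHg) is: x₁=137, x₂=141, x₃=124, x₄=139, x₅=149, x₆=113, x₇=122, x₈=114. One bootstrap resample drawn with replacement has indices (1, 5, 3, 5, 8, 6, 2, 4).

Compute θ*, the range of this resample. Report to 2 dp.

θ* = 36.00

Resample values: 137, 149, 124, 149, 114, 113, 141, 139.
Range = 149 − 113 = 36.00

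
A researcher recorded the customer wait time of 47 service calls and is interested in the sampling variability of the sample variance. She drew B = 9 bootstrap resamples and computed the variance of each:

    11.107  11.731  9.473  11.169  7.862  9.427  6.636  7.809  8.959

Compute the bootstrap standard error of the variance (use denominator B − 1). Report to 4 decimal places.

SE* = 1.7390

Bootstrap SE is the standard deviation of the 9 replicate variances.
Mean of replicates: (11.107 + 11.731 + 9.473 + 11.169 + 7.862 + 9.427 + 6.636 + 7.809 + 8.959) / 9 = 84.17300 / 9 = 9.35256
Sum of squared deviations: (+1.75444)² + (+2.37844)² + (+0.12044)² + (+1.81644)² + (−1.49056)² + (+0.07444)² + (−2.71656)² + (−1.54356)² + (−0.39356)² = 24.19347
Variance = 24.19347 / 8 = 3.02418
SE* = √3.02418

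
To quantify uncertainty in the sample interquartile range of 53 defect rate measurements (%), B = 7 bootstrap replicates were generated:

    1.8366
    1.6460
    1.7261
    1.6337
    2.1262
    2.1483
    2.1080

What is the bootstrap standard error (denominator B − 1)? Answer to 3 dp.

Bootstrap SE is the standard deviation of the 7 replicate interquartile ranges.
Mean of replicates: (1.8366 + 1.6460 + 1.7261 + 1.6337 + 2.1262 + 2.1483 + 2.1080) / 7 = 13.22490 / 7 = 1.88927
Sum of squared deviations: (−0.05267)² + (−0.24327)² + (−0.16317)² + (−0.25557)² + (+0.23693)² + (+0.25903)² + (+0.21873)² = 0.32497
Variance = 0.32497 / 6 = 0.05416
SE* = √0.05416

SE* = 0.233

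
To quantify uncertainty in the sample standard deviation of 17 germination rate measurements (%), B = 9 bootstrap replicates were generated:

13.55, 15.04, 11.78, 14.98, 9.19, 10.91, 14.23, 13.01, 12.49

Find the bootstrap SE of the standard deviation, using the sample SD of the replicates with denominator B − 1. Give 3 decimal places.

SE* = 1.942

Bootstrap SE is the standard deviation of the 9 replicate standard deviations.
Mean of replicates: (13.55 + 15.04 + 11.78 + 14.98 + 9.19 + 10.91 + 14.23 + 13.01 + 12.49) / 9 = 115.1800 / 9 = 12.7978
Sum of squared deviations: (+0.7522)² + (+2.2422)² + (−1.0178)² + (+2.1822)² + (−3.6078)² + (−1.8878)² + (+1.4322)² + (+0.2122)² + (−0.3078)² = 30.1622
Variance = 30.1622 / 8 = 3.7703
SE* = √3.7703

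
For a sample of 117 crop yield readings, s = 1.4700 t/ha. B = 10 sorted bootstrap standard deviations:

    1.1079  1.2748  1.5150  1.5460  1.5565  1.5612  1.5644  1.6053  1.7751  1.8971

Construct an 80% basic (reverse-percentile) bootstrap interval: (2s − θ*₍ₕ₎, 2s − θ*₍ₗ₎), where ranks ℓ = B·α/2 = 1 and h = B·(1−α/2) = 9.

Percentile endpoints at ranks 1 and 9: θ*₍1₎ = 1.1079, θ*₍9₎ = 1.7751.
Basic interval reflects these around s:
  lower = 2 × 1.4700 − 1.7751 = 1.1649
  upper = 2 × 1.4700 − 1.1079 = 1.8321

(1.1649, 1.8321)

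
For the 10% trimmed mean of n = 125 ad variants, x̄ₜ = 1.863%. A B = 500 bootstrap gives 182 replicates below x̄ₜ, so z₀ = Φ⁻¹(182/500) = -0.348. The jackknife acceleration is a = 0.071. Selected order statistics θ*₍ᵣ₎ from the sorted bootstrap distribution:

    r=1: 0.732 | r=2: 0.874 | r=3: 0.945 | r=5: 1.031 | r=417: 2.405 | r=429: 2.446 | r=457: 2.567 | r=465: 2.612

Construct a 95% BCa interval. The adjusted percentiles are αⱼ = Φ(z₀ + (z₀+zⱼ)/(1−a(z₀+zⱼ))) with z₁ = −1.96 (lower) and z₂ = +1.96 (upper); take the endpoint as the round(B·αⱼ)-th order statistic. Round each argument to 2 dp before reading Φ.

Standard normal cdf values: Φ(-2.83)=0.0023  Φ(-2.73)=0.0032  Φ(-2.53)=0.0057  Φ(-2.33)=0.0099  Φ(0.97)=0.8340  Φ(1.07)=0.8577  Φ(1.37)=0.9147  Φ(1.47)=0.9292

Lower: z₀ + z₁ = -0.348 + (-1.960) = -2.308; 1 − a(z₀+z₁) = 1 − (0.071)(-2.308) = 1.1639; argument = -0.348 + (-2.308)/1.1639 = -2.3310 → -2.33.
α₁ = Φ(-2.33) = 0.0099; rank = round(500 × 0.0099) = 5; θ*₍5₎ = 1.031.
Upper: z₀ + z₂ = 1.612; 1 − a(z₀+z₂) = 0.8855; argument = 1.4723 → 1.47; α₂ = 0.9292; rank = 465; θ*₍465₎ = 2.612.

(1.031, 2.612)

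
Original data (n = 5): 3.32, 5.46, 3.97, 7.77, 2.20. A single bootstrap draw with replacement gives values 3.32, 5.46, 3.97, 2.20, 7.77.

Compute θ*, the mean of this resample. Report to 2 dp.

Mean = (3.32 + 5.46 + 3.97 + 2.20 + 7.77) / 5 = 22.720 / 5 = 4.54

θ* = 4.54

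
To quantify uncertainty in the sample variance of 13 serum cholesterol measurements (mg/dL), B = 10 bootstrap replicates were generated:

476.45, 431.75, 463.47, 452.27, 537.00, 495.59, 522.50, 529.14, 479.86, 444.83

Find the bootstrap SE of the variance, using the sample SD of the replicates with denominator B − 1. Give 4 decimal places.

Bootstrap SE is the standard deviation of the 10 replicate variances.
Mean of replicates: (476.45 + 431.75 + 463.47 + 452.27 + 537.00 + 495.59 + 522.50 + 529.14 + 479.86 + 444.83) / 10 = 4832.86000 / 10 = 483.28600
Sum of squared deviations: (−6.83600)² + (−51.53600)² + (−19.81600)² + (−31.01600)² + (+53.71400)² + (+12.30400)² + (+39.21400)² + (+45.85400)² + (−3.42600)² + (−38.45600)² = 12224.86704
Variance = 12224.86704 / 9 = 1358.31856
SE* = √1358.31856

SE* = 36.8554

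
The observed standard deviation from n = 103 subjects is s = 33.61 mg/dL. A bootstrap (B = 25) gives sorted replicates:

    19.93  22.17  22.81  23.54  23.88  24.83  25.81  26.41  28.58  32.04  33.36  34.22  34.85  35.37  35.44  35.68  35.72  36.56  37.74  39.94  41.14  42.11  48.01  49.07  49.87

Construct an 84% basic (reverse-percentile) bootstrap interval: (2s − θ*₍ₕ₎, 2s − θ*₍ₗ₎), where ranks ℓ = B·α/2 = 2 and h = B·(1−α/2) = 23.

(19.21, 45.05)

Percentile endpoints at ranks 2 and 23: θ*₍2₎ = 22.17, θ*₍23₎ = 48.01.
Basic interval reflects these around s:
  lower = 2 × 33.61 − 48.01 = 19.21
  upper = 2 × 33.61 − 22.17 = 45.05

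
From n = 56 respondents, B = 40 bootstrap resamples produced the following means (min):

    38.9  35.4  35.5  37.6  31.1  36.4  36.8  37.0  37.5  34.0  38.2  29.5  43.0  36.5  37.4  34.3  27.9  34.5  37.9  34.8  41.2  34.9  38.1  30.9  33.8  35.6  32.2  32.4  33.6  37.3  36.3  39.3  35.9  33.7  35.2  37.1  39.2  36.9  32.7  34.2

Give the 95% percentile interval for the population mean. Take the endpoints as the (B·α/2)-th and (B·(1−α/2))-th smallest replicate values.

Sorted replicates: 27.9, 29.5, 30.9, 31.1, 32.2, 32.4, 32.7, 33.6, 33.7, 33.8, 34.0, 34.2, 34.3, 34.5, 34.8, 34.9, 35.2, 35.4, 35.5, 35.6, 35.9, 36.3, 36.4, 36.5, 36.8, 36.9, 37.0, 37.1, 37.3, 37.4, 37.5, 37.6, 37.9, 38.1, 38.2, 38.9, 39.2, 39.3, 41.2, 43.0
α = 0.05; lower rank = 40 × 0.025 = 1; upper rank = 40 × 0.975 = 39.
The 1st smallest replicate is 27.9; the 39th is 41.2.

(27.9, 41.2)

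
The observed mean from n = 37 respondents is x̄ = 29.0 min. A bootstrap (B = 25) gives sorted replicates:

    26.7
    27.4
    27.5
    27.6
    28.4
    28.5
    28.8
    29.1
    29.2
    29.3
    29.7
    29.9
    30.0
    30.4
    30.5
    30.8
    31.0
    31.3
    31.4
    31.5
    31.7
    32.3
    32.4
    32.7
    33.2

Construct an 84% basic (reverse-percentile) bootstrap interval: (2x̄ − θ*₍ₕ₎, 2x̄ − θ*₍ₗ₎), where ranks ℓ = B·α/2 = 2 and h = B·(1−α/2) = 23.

(25.6, 30.6)

Percentile endpoints at ranks 2 and 23: θ*₍2₎ = 27.4, θ*₍23₎ = 32.4.
Basic interval reflects these around x̄:
  lower = 2 × 29.0 − 32.4 = 25.6
  upper = 2 × 29.0 − 27.4 = 30.6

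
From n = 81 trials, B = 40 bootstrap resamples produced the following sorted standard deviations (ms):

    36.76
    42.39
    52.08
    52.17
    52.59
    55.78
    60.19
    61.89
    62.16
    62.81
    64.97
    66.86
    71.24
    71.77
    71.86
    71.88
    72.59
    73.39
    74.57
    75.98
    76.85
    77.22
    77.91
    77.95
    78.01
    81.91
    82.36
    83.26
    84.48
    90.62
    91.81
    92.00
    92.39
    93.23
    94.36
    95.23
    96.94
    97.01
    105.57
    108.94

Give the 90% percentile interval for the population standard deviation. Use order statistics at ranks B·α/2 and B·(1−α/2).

α = 0.10; lower rank = 40 × 0.050 = 2; upper rank = 40 × 0.950 = 38.
The 2nd smallest replicate is 42.39; the 38th is 97.01.

(42.39, 97.01)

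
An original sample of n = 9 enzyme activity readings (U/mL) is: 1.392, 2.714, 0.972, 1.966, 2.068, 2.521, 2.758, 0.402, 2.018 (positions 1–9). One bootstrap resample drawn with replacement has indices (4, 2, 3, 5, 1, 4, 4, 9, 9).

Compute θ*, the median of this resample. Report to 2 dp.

Resample values: 1.966, 2.714, 0.972, 2.068, 1.392, 1.966, 1.966, 2.018, 2.018.
Sorted: 0.972, 1.392, 1.966, 1.966, 1.966, 2.018, 2.018, 2.068, 2.714
Median = middle value = 1.97

θ* = 1.97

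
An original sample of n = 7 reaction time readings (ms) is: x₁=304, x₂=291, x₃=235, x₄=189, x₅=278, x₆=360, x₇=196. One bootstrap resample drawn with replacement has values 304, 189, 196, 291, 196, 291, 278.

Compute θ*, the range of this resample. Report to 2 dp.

Range = 304 − 189 = 115.00

θ* = 115.00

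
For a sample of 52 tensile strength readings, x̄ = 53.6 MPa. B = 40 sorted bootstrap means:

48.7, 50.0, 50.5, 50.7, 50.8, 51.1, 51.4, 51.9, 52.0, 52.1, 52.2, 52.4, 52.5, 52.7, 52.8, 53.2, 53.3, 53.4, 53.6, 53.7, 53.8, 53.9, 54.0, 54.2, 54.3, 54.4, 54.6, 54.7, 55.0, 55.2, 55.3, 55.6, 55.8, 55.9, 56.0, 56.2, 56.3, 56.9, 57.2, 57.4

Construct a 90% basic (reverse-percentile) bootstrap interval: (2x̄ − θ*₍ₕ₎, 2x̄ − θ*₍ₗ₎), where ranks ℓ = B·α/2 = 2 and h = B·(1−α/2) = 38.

(50.3, 57.2)

Percentile endpoints at ranks 2 and 38: θ*₍2₎ = 50.0, θ*₍38₎ = 56.9.
Basic interval reflects these around x̄:
  lower = 2 × 53.6 − 56.9 = 50.3
  upper = 2 × 53.6 − 50.0 = 57.2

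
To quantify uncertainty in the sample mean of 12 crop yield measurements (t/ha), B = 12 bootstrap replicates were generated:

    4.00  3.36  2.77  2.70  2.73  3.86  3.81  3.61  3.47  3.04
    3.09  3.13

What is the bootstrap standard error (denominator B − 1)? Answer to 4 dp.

Bootstrap SE is the standard deviation of the 12 replicate means.
Mean of replicates: (4.00 + 3.36 + 2.77 + 2.70 + 2.73 + 3.86 + 3.81 + 3.61 + 3.47 + 3.04 + 3.09 + 3.13) / 12 = 39.57000 / 12 = 3.29750
Sum of squared deviations: (+0.70250)² + (+0.06250)² + (−0.52750)² + (−0.59750)² + (−0.56750)² + (+0.56250)² + (+0.51250)² + (+0.31250)² + (+0.17250)² + (−0.25750)² + (−0.20750)² + (−0.16750)² = 2.29862
Variance = 2.29862 / 11 = 0.20897
SE* = √0.20897

SE* = 0.4571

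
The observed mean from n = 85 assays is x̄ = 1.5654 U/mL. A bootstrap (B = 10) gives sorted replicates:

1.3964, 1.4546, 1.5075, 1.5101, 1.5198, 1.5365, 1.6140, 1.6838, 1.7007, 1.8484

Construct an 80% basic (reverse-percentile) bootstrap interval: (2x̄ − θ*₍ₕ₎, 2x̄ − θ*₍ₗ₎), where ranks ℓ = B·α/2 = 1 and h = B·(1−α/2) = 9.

(1.4301, 1.7344)

Percentile endpoints at ranks 1 and 9: θ*₍1₎ = 1.3964, θ*₍9₎ = 1.7007.
Basic interval reflects these around x̄:
  lower = 2 × 1.5654 − 1.7007 = 1.4301
  upper = 2 × 1.5654 − 1.3964 = 1.7344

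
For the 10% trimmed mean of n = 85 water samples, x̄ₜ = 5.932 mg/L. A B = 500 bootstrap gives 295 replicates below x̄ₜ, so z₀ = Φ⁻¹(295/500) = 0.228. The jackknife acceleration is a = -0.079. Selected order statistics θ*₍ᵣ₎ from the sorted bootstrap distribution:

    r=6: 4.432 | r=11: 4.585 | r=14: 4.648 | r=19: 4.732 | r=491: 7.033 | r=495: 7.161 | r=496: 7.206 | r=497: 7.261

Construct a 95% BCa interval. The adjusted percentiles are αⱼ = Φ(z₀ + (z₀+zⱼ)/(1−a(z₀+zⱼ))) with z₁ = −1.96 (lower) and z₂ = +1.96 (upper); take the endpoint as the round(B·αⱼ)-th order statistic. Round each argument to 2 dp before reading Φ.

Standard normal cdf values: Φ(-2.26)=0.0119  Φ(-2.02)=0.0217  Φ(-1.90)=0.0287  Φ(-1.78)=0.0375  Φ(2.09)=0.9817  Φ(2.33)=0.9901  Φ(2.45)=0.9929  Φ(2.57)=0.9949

(4.732, 7.033)

Lower: z₀ + z₁ = 0.228 + (-1.960) = -1.732; 1 − a(z₀+z₁) = 1 − (-0.079)(-1.732) = 0.8632; argument = 0.228 + (-1.732)/0.8632 = -1.7786 → -1.78.
α₁ = Φ(-1.78) = 0.0375; rank = round(500 × 0.0375) = 19; θ*₍19₎ = 4.732.
Upper: z₀ + z₂ = 2.188; 1 − a(z₀+z₂) = 1.1729; argument = 2.0935 → 2.09; α₂ = 0.9817; rank = 491; θ*₍491₎ = 7.033.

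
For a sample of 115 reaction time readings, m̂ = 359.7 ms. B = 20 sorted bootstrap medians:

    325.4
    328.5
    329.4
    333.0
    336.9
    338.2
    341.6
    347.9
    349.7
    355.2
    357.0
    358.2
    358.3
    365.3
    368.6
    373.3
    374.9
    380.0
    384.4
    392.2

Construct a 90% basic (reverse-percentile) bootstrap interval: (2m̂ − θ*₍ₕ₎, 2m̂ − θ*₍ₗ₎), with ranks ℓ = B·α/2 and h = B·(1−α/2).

(335.0, 394.0)

Percentile endpoints at ranks 1 and 19: θ*₍1₎ = 325.4, θ*₍19₎ = 384.4.
Basic interval reflects these around m̂:
  lower = 2 × 359.7 − 384.4 = 335.0
  upper = 2 × 359.7 − 325.4 = 394.0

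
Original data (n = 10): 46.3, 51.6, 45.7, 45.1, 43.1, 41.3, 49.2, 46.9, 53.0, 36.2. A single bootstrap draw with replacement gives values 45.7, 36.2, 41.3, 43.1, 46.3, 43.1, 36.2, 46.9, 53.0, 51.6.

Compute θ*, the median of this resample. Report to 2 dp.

θ* = 44.40

Sorted: 36.2, 36.2, 41.3, 43.1, 43.1, 45.7, 46.3, 46.9, 51.6, 53.0
Median = average of the two middle values = 44.40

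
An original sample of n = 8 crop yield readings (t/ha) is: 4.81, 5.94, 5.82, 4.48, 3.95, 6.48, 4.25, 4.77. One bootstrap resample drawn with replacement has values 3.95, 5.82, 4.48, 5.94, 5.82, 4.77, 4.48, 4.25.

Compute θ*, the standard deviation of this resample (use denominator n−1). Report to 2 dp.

Mean = 4.9388; sum of squared deviations = 4.4571
s² = 4.4571 / 7 = 0.6367
s = √0.6367 = 0.80

θ* = 0.80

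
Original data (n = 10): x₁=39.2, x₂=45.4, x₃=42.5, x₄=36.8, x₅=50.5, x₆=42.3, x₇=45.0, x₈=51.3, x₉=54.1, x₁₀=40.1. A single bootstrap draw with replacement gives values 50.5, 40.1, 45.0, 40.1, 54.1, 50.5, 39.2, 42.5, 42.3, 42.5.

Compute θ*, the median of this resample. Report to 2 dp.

Sorted: 39.2, 40.1, 40.1, 42.3, 42.5, 42.5, 45.0, 50.5, 50.5, 54.1
Median = average of the two middle values = 42.50

θ* = 42.50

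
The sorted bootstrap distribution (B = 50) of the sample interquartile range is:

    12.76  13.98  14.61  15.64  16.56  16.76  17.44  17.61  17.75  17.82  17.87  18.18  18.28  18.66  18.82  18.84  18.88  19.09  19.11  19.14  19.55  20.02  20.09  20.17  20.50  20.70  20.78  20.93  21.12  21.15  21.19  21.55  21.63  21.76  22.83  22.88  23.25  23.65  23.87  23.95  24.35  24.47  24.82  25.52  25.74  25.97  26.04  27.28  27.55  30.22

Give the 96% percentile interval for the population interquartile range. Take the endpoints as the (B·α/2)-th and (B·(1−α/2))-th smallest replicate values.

(12.76, 27.55)

α = 0.04; lower rank = 50 × 0.020 = 1; upper rank = 50 × 0.980 = 49.
The 1st smallest replicate is 12.76; the 49th is 27.55.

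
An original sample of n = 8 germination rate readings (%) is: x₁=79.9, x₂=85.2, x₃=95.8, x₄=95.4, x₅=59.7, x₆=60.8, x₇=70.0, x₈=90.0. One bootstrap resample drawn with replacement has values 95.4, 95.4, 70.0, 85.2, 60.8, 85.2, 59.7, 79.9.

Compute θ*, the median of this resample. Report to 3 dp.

Sorted: 59.7, 60.8, 70.0, 79.9, 85.2, 85.2, 95.4, 95.4
Median = average of the two middle values = 82.550

θ* = 82.550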